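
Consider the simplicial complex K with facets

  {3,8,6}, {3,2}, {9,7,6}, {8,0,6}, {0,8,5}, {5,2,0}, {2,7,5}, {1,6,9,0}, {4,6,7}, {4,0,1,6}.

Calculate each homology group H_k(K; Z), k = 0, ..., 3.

H_0 = Z,  H_1 = Z^2,  H_2 = 0,  H_3 = 0.

Order the vertices as 0 < 1 < 2 < 3 < 4 < 5 < 6 < 7 < 8 < 9. Listing each simplex with vertices in this order, K has dimension 3 with simplices:

  0-simplices (10): [0], [1], [2], [3], [4], [5], [6], [7], [8], [9]
  1-simplices (23): [0,1], [0,2], [0,4], [0,5], [0,6], [0,8], [0,9], [1,4], [1,6], [1,9], [2,3], [2,5], [2,7], [3,6], [3,8], [4,6], [4,7], [5,7], [5,8], [6,7], [6,8], [6,9], [7,9]
  2-simplices (14): [0,1,4], [0,1,6], [0,1,9], [0,2,5], [0,4,6], [0,5,8], [0,6,8], [0,6,9], [1,4,6], [1,6,9], [2,5,7], [3,6,8], [4,6,7], [6,7,9]
  3-simplices (2): [0,1,4,6], [0,1,6,9]

Hence C_0 ≅ Z^10, C_1 ≅ Z^23, C_2 ≅ Z^14, C_3 ≅ Z^2.

The boundary map ∂_1: C_1 → C_0 maps an edge to its endpoints' difference, ∂[p,q] = q − p. For instance
  ∂[3,8] = [8] − [3].
The resulting 10×23 matrix has rank 9, and its Smith normal form has invariant factors (1,1,1,1,1,1,1,1,1).

The boundary map ∂_2: C_2 → C_1 acts by ∂[p,q,r] = [q,r] − [p,r] + [p,q]. For instance
  ∂[1,4,6] = [4,6] − [1,6] + [1,4],
  ∂[0,5,8] = [5,8] − [0,8] + [0,5].
The resulting 23×14 matrix has rank 12, and its Smith normal form has invariant factors (1,1,1,1,1,1,1,1,1,1,1,1).

The boundary map ∂_3: C_3 → C_2 sends each 3-simplex σ to the alternating sum Σ_i (−1)^i (σ with its i-th vertex removed). For instance
  ∂[0,1,4,6] = [1,4,6] − [0,4,6] + [0,1,6] − [0,1,4],
  ∂[0,1,6,9] = [1,6,9] − [0,6,9] + [0,1,9] − [0,1,6].
The 14×2 boundary matrix has rank 2 and Smith normal form diag(1,1).

From H_k ≅ ker(∂_k) / im(∂_{k+1}) we obtain:

  H_0: rank C_0 − rank ∂_1 = 10 − 9 = 1, and the invariant factors of ∂_1 are all 1, so H_0 = Z.
  H_1: rank ker ∂_1 − rank ∂_2 = (23 − 9) − 12 = 2, and the invariant factors of ∂_2 are all 1, so H_1 = Z^2.
  H_2: rank ker ∂_2 − rank ∂_3 = (14 − 12) − 2 = 0, and the invariant factors of ∂_3 are all 1, so H_2 = 0.
  H_3: rank ker ∂_3 − rank ∂_4 = (2 − 2) − 0 = 0, and there is no ∂_4, so H_3 = 0.

As a check, the Euler characteristic is 10 − 23 + 14 − 2 = -1, which agrees with 1 − 2 + 0 − 0 = -1.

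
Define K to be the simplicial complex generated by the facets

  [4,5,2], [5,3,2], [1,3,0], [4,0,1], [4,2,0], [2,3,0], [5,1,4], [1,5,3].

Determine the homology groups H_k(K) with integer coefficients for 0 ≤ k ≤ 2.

H_0 ≅ Z,  H_1 = 0,  H_2 ≅ Z.

Order the vertices as 0 < 1 < 2 < 3 < 4 < 5. Listing each simplex with vertices in this order, K has dimension 2 with simplices:

  0-simplices (6): [0], [1], [2], [3], [4], [5]
  1-simplices (12): [0,1], [0,2], [0,3], [0,4], [1,3], [1,4], [1,5], [2,3], [2,4], [2,5], [3,5], [4,5]
  2-simplices (8): [0,1,3], [0,1,4], [0,2,3], [0,2,4], [1,3,5], [1,4,5], [2,3,5], [2,4,5]

giving chain groups C_0 ≅ Z^6, C_1 ≅ Z^12, C_2 ≅ Z^8.

Boundary ∂_1: C_1 → C_0 is given by ∂[p,q] = [q] − [p]. For instance
  ∂[1,4] = [4] − [1].
The resulting 6×12 matrix has rank 5, and its Smith normal form has invariant factors (1,1,1,1,1).

Boundary ∂_2: C_2 → C_1 acts by ∂[p,q,r] = [q,r] − [p,r] + [p,q]. For instance
  ∂[1,3,5] = [3,5] − [1,5] + [1,3],
  ∂[0,1,3] = [1,3] − [0,3] + [0,1].
As a 12×8 matrix over Z this has rank 7, with invariant factors (1,1,1,1,1,1,1).

From H_k ≅ ker(∂_k) / im(∂_{k+1}) we obtain:

  H_0: rank C_0 − rank ∂_1 = 6 − 5 = 1, and the invariant factors of ∂_1 are all 1, so H_0 ≅ Z.
  H_1: rank ker ∂_1 − rank ∂_2 = (12 − 5) − 7 = 0, and the invariant factors of ∂_2 are all 1, so H_1 ≅ 0.
  H_2: rank ker ∂_2 − rank ∂_3 = (8 − 7) − 0 = 1, and there is no ∂_3, so H_2 ≅ Z.

As a check, the Euler characteristic is 6 − 12 + 8 = 2, which agrees with 1 − 0 + 1 = 2.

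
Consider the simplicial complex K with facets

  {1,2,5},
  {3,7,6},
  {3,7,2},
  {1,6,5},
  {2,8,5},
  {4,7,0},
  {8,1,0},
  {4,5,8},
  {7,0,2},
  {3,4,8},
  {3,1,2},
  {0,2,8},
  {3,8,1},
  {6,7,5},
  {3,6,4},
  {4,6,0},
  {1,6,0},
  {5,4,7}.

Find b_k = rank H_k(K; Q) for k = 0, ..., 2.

K has 9 vertices, 27 edges, 18 triangles.
rank ∂_0 = 0, rank ∂_1 = 8 ⇒ b_0 = 9 − 0 − 8 = 1; all invariant factors of ∂_1 are 1 so no torsion. So H_0 ≅ Z.
rank ∂_1 = 8, rank ∂_2 = 18 ⇒ b_1 = 27 − 8 − 18 = 1; ∂_2 has invariant factor(s) [2] giving torsion. So H_1 ≅ Z × Z/2.
rank ∂_2 = 18, rank ∂_3 = 0 ⇒ b_2 = 18 − 18 − 0 = 0. So H_2 ≅ 0.

b_0 = 1, b_1 = 1, b_2 = 0.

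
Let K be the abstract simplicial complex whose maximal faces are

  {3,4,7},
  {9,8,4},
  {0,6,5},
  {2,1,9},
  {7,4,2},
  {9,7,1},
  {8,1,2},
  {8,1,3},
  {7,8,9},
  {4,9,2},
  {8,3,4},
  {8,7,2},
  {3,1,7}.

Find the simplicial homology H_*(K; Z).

H_0 ≅ Z^2,  H_1 ≅ Z/2,  H_2 = 0.

Take the total order 0 < 1 < 2 < 3 < 4 < 5 < 6 < 7 < 8 < 9 on the vertex set. Then K (dimension 2) consists of the simplices:

  0-simplices (10): [0], [1], [2], [3], [4], [5], [6], [7], [8], [9]
  1-simplices (21): [0,5], [0,6], [1,2], [1,3], [1,7], [1,8], [1,9], [2,4], [2,7], [2,8], [2,9], [3,4], [3,7], [3,8], [4,7], [4,8], [4,9], [5,6], [7,8], [7,9], [8,9]
  2-simplices (13): [0,5,6], [1,2,8], [1,2,9], [1,3,7], [1,3,8], [1,7,9], [2,4,7], [2,4,9], [2,7,8], [3,4,7], [3,4,8], [4,8,9], [7,8,9]

so the chain groups are C_0 ≅ Z^10, C_1 ≅ Z^21, C_2 ≅ Z^13.

∂_1: C_1 → C_0 sends each edge [p,q] (with p < q) to q − p. For instance
  ∂[3,4] = [4] − [3].
As a 10×21 matrix over Z this has rank 8, with invariant factors (1,1,1,1,1,1,1,1).

Boundary ∂_2: C_2 → C_1 maps a triangle to the signed sum of its edges. For instance
  ∂[3,4,8] = [4,8] − [3,8] + [3,4],
  ∂[1,3,7] = [3,7] − [1,7] + [1,3].
This gives a 21×13 integer matrix of rank 13; reducing to Smith normal form yields diagonal entries (1,1,1,1,1,1,1,1,1,1,1,1,2).

Computing H_k = (kernel of ∂_k) / (image of ∂_{k+1}):

  H_0: rank C_0 − rank ∂_1 = 10 − 8 = 2, and the invariant factors of ∂_1 are all 1, so H_0 = Z^2.
  H_1: rank ker ∂_1 − rank ∂_2 = (21 − 8) − 13 = 0, and ∂_2 has invariant factor 2 > 1, so H_1 = Z/2.
  H_2: rank ker ∂_2 − rank ∂_3 = (13 − 13) − 0 = 0, and there is no ∂_3, so H_2 = 0.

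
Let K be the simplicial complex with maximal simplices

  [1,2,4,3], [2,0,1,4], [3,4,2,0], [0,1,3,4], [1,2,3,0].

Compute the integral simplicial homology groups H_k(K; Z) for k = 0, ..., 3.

H_0 = Z,  H_1 = 0,  H_2 = 0,  H_3 = Z.

We work with the vertex ordering 0 < 1 < 2 < 3 < 4. The simplices of K, each written with vertices in increasing order, are:

  0-simplices (5): [0], [1], [2], [3], [4]
  1-simplices (10): [0,1], [0,2], [0,3], [0,4], [1,2], [1,3], [1,4], [2,3], [2,4], [3,4]
  2-simplices (10): [0,1,2], [0,1,3], [0,1,4], [0,2,3], [0,2,4], [0,3,4], [1,2,3], [1,2,4], [1,3,4], [2,3,4]
  3-simplices (5): [0,1,2,3], [0,1,2,4], [0,1,3,4], [0,2,3,4], [1,2,3,4]

Hence C_0 ≅ Z^5, C_1 ≅ Z^10, C_2 ≅ Z^10, C_3 ≅ Z^5.

The boundary map ∂_1: C_1 → C_0 maps an edge to its endpoints' difference, ∂[p,q] = q − p. For instance
  ∂[0,2] = [2] − [0].
The 5×10 boundary matrix has rank 4 and Smith normal form diag(1,1,1,1).

Boundary ∂_2: C_2 → C_1 maps a triangle to the signed sum of its edges. For instance
  ∂[0,2,3] = [2,3] − [0,3] + [0,2],
  ∂[0,1,3] = [1,3] − [0,3] + [0,1].
This gives a 10×10 integer matrix of rank 6; reducing to Smith normal form yields diagonal entries (1,1,1,1,1,1).

Boundary ∂_3: C_3 → C_2 sends each 3-simplex σ to the alternating sum Σ_i (−1)^i (σ with its i-th vertex removed). For instance
  ∂[0,1,2,3] = [1,2,3] − [0,2,3] + [0,1,3] − [0,1,2],
  ∂[0,2,3,4] = [2,3,4] − [0,3,4] + [0,2,4] − [0,2,3].
As a 10×5 matrix over Z this has rank 4, with invariant factors (1,1,1,1).

From H_k ≅ ker(∂_k) / im(∂_{k+1}) we obtain:

  H_0: rank C_0 − rank ∂_1 = 5 − 4 = 1, and the invariant factors of ∂_1 are all 1, so H_0 ≅ Z.
  H_1: rank ker ∂_1 − rank ∂_2 = (10 − 4) − 6 = 0, and the invariant factors of ∂_2 are all 1, so H_1 ≅ 0.
  H_2: rank ker ∂_2 − rank ∂_3 = (10 − 6) − 4 = 0, and the invariant factors of ∂_3 are all 1, so H_2 ≅ 0.
  H_3: rank ker ∂_3 − rank ∂_4 = (5 − 4) − 0 = 1, and there is no ∂_4, so H_3 ≅ Z.

As a check, the Euler characteristic is 5 − 10 + 10 − 5 = 0, which agrees with 1 − 0 + 0 − 1 = 0.
(K is a triangulation of the 3-sphere S^3.)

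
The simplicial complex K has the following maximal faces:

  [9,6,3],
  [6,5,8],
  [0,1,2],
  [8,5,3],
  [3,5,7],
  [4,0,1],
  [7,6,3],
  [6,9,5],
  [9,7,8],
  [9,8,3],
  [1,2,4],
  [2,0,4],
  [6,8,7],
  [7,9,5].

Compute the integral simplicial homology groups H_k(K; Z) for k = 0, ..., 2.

H_0 ≅ Z^2,  H_1 ≅ Z/2,  H_2 ≅ Z.

Order the vertices as 0 < 1 < 2 < 3 < 4 < 5 < 6 < 7 < 8 < 9. Listing each simplex with vertices in this order, K has dimension 2 with simplices:

  0-simplices (10): [0], [1], [2], [3], [4], [5], [6], [7], [8], [9]
  1-simplices (21): [0,1], [0,2], [0,4], [1,2], [1,4], [2,4], [3,5], [3,6], [3,7], [3,8], [3,9], [5,6], [5,7], [5,8], [5,9], [6,7], [6,8], [6,9], [7,8], [7,9], [8,9]
  2-simplices (14): [0,1,2], [0,1,4], [0,2,4], [1,2,4], [3,5,7], [3,5,8], [3,6,7], [3,6,9], [3,8,9], [5,6,8], [5,6,9], [5,7,9], [6,7,8], [7,8,9]

giving chain groups C_0 ≅ Z^10, C_1 ≅ Z^21, C_2 ≅ Z^14.

The boundary map ∂_1: C_1 → C_0 is given by ∂[p,q] = [q] − [p].
As a 10×21 matrix over Z this has rank 8, with invariant factors (1,1,1,1,1,1,1,1).

∂_2: C_2 → C_1 maps a triangle to the signed sum of its edges. For instance
  ∂[3,5,7] = [5,7] − [3,7] + [3,5],
  ∂[5,6,9] = [6,9] − [5,9] + [5,6].
The 21×14 boundary matrix has rank 13 and Smith normal form diag(1,1,1,1,1,1,1,1,1,1,1,1,2).

Reading off H_k = ker ∂_k / im ∂_{k+1}:

  H_0: rank C_0 − rank ∂_1 = 10 − 8 = 2, and the invariant factors of ∂_1 are all 1, so H_0 = Z^2.
  H_1: rank ker ∂_1 − rank ∂_2 = (21 − 8) − 13 = 0, and ∂_2 has invariant factor 2 > 1, so H_1 = Z/2.
  H_2: rank ker ∂_2 − rank ∂_3 = (14 − 13) − 0 = 1, and there is no ∂_3, so H_2 = Z.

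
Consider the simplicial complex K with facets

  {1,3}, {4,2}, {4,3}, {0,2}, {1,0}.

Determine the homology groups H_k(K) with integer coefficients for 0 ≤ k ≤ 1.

H_0 = Z,  H_1 = Z.

Order the vertices as 0 < 1 < 2 < 3 < 4. Listing each simplex with vertices in this order, K has dimension 1 with simplices:

  0-simplices (5): [0], [1], [2], [3], [4]
  1-simplices (5): [0,1], [0,2], [1,3], [2,4], [3,4]

so the chain groups are C_0 ≅ Z^5, C_1 ≅ Z^5.

The boundary map ∂_1: C_1 → C_0 maps an edge to its endpoints' difference, ∂[p,q] = q − p. For instance
  ∂[3,4] = [4] − [3].
The 5×5 boundary matrix has rank 4 and Smith normal form diag(1,1,1,1).

Now H_k = ker ∂_k / im ∂_{k+1}, so:

  H_0: rank C_0 − rank ∂_1 = 5 − 4 = 1, and the invariant factors of ∂_1 are all 1, so H_0 ≅ Z.
  H_1: rank ker ∂_1 − rank ∂_2 = (5 − 4) − 0 = 1, and there is no ∂_2, so H_1 ≅ Z.

(K is a triangulation of the circle S^1.)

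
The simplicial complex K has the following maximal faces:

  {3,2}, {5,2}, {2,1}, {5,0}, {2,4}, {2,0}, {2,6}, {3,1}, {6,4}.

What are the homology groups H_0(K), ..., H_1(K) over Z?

H_0 ≅ Z,  H_1 ≅ Z^3.

Take the total order 0 < 1 < 2 < 3 < 4 < 5 < 6 on the vertex set. Then K (dimension 1) consists of the simplices:

  0-simplices (7): [0], [1], [2], [3], [4], [5], [6]
  1-simplices (9): [0,2], [0,5], [1,2], [1,3], [2,3], [2,4], [2,5], [2,6], [4,6]

Hence C_0 ≅ Z^7, C_1 ≅ Z^9.

The boundary map ∂_1: C_1 → C_0 sends each edge [p,q] (with p < q) to q − p. For instance
  ∂[0,2] = [2] − [0].
The resulting 7×9 matrix has rank 6, and its Smith normal form has invariant factors (1,1,1,1,1,1).

Computing H_k = (kernel of ∂_k) / (image of ∂_{k+1}):

  H_0: rank C_0 − rank ∂_1 = 7 − 6 = 1, and the invariant factors of ∂_1 are all 1, so H_0 ≅ Z.
  H_1: rank ker ∂_1 − rank ∂_2 = (9 − 6) − 0 = 3, and there is no ∂_2, so H_1 ≅ Z^3.

As a check, the Euler characteristic is 7 − 9 = -2, which agrees with 1 − 3 = -2.
(K is a triangulation of a wedge of 3 circles.)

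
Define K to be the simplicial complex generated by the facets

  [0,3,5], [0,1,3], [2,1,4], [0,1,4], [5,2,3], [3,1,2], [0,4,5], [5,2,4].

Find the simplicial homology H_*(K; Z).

Take the total order 0 < 1 < 2 < 3 < 4 < 5 on the vertex set. Then K (dimension 2) consists of the simplices:

  0-simplices (6): [0], [1], [2], [3], [4], [5]
  1-simplices (12): [0,1], [0,3], [0,4], [0,5], [1,2], [1,3], [1,4], [2,3], [2,4], [2,5], [3,5], [4,5]
  2-simplices (8): [0,1,3], [0,1,4], [0,3,5], [0,4,5], [1,2,3], [1,2,4], [2,3,5], [2,4,5]

so the chain groups are C_0 ≅ Z^6, C_1 ≅ Z^12, C_2 ≅ Z^8.

∂_1: C_1 → C_0 is given by ∂[p,q] = [q] − [p]. For instance
  ∂[4,5] = [5] − [4].
The resulting 6×12 matrix has rank 5, and its Smith normal form has invariant factors (1,1,1,1,1).

∂_2: C_2 → C_1 maps a triangle to the signed sum of its edges. For instance
  ∂[1,2,4] = [2,4] − [1,4] + [1,2],
  ∂[2,3,5] = [3,5] − [2,5] + [2,3].
This gives a 12×8 integer matrix of rank 7; reducing to Smith normal form yields diagonal entries (1,1,1,1,1,1,1).

Reading off H_k = ker ∂_k / im ∂_{k+1}:

  H_0: rank C_0 − rank ∂_1 = 6 − 5 = 1, and the invariant factors of ∂_1 are all 1, so H_0 = Z.
  H_1: rank ker ∂_1 − rank ∂_2 = (12 − 5) − 7 = 0, and the invariant factors of ∂_2 are all 1, so H_1 = 0.
  H_2: rank ker ∂_2 − rank ∂_3 = (8 − 7) − 0 = 1, and there is no ∂_3, so H_2 = Z.

As a check, the Euler characteristic is 6 − 12 + 8 = 2, which agrees with 1 − 0 + 1 = 2.
(K is a triangulation of the 2-sphere S^2.)

H_0 ≅ Z,  H_1 = 0,  H_2 ≅ Z.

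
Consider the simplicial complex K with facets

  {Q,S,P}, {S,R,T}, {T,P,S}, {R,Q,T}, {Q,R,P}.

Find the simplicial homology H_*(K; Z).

H_0 ≅ Z,  H_1 ≅ Z,  H_2 = 0.

We work with the vertex ordering P < Q < R < S < T. The simplices of K, each written with vertices in increasing order, are:

  0-simplices (5): P, Q, R, S, T
  1-simplices (10): PQ, PR, PS, PT, QR, QS, QT, RS, RT, ST
  2-simplices (5): PQR, PQS, PST, QRT, RST

giving chain groups C_0 ≅ Z^5, C_1 ≅ Z^10, C_2 ≅ Z^5.

∂_1: C_1 → C_0 maps an edge to its endpoints' difference, ∂[p,q] = q − p. For instance
  ∂PQ = Q − P.
The resulting 5×10 matrix has rank 4, and its Smith normal form has invariant factors (1,1,1,1).

∂_2: C_2 → C_1 acts by ∂[p,q,r] = [q,r] − [p,r] + [p,q]. For instance
  ∂PST = ST − PT + PS,
  ∂PQS = QS − PS + PQ.
The 10×5 boundary matrix has rank 5 and Smith normal form diag(1,1,1,1,1).

Computing H_k = (kernel of ∂_k) / (image of ∂_{k+1}):

  H_0: rank C_0 − rank ∂_1 = 5 − 4 = 1, and the invariant factors of ∂_1 are all 1, so H_0 ≅ Z.
  H_1: rank ker ∂_1 − rank ∂_2 = (10 − 4) − 5 = 1, and the invariant factors of ∂_2 are all 1, so H_1 ≅ Z.
  H_2: rank ker ∂_2 − rank ∂_3 = (5 − 5) − 0 = 0, and there is no ∂_3, so H_2 ≅ 0.

(K is a triangulation of the Möbius band.)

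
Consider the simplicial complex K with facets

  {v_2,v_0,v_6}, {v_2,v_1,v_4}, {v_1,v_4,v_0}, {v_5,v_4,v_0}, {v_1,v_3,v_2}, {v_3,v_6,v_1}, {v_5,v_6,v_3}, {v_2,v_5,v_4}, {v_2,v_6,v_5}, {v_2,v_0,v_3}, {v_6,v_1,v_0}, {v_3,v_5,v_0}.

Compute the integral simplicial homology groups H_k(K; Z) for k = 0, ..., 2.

H_0 = Z,  H_1 = Z_2,  H_2 = 0.

Fix the vertex order v_0 < v_1 < v_2 < v_3 < v_4 < v_5 < v_6 and write every simplex with vertices in increasing order. Then dim K = 2 and the simplices of K are:

  0-simplices (7): [v_0], [v_1], [v_2], [v_3], [v_4], [v_5], [v_6]
  1-simplices (18): (18 of them)
  2-simplices (12): (12 of them)

so the chain groups are C_0 ≅ Z^7, C_1 ≅ Z^18, C_2 ≅ Z^12.

Boundary ∂_1: C_1 → C_0 sends each edge [p,q] (with p < q) to q − p. For instance
  ∂[v_3,v_6] = [v_6] − [v_3].
As a 7×18 matrix over Z this has rank 6, with invariant factors (1,1,1,1,1,1).

∂_2: C_2 → C_1 maps a triangle to the signed sum of its edges. For instance
  ∂[v_2,v_5,v_6] = [v_5,v_6] − [v_2,v_6] + [v_2,v_5],
  ∂[v_0,v_2,v_3] = [v_2,v_3] − [v_0,v_3] + [v_0,v_2].
As a 18×12 matrix over Z this has rank 12, with invariant factors (1,1,1,1,1,1,1,1,1,1,1,2).

From H_k ≅ ker(∂_k) / im(∂_{k+1}) we obtain:

  H_0: rank C_0 − rank ∂_1 = 7 − 6 = 1, and the invariant factors of ∂_1 are all 1, so H_0 = Z.
  H_1: rank ker ∂_1 − rank ∂_2 = (18 − 6) − 12 = 0, and ∂_2 has invariant factor 2 > 1, so H_1 = Z_2.
  H_2: rank ker ∂_2 − rank ∂_3 = (12 − 12) − 0 = 0, and there is no ∂_3, so H_2 = 0.

(K is a triangulation of the real projective plane RP^2.)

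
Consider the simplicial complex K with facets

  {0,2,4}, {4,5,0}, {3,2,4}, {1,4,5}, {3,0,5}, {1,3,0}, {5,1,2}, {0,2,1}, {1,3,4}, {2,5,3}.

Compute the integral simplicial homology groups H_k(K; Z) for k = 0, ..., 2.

H_0 ≅ Z,  H_1 ≅ Z_2,  H_2 = 0.

Fix the vertex order 0 < 1 < 2 < 3 < 4 < 5 and write every simplex with vertices in increasing order. Then dim K = 2 and the simplices of K are:

  0-simplices (6): [0], [1], [2], [3], [4], [5]
  1-simplices (15): [0,1], [0,2], [0,3], [0,4], [0,5], [1,2], [1,3], [1,4], [1,5], [2,3], [2,4], [2,5], [3,4], [3,5], [4,5]
  2-simplices (10): [0,1,2], [0,1,3], [0,2,4], [0,3,5], [0,4,5], [1,2,5], [1,3,4], [1,4,5], [2,3,4], [2,3,5]

so the chain groups are C_0 ≅ Z^6, C_1 ≅ Z^15, C_2 ≅ Z^10.

The boundary map ∂_1: C_1 → C_0 sends each edge [p,q] (with p < q) to q − p.
The resulting 6×15 matrix has rank 5, and its Smith normal form has invariant factors (1,1,1,1,1).

∂_2: C_2 → C_1 sends each 2-simplex [p,q,r] to [q,r] − [p,r] + [p,q]. For instance
  ∂[0,3,5] = [3,5] − [0,5] + [0,3],
  ∂[0,1,3] = [1,3] − [0,3] + [0,1].
The 15×10 boundary matrix has rank 10 and Smith normal form diag(1,1,1,1,1,1,1,1,1,2).

From H_k ≅ ker(∂_k) / im(∂_{k+1}) we obtain:

  H_0: rank C_0 − rank ∂_1 = 6 − 5 = 1, and the invariant factors of ∂_1 are all 1, so H_0 ≅ Z.
  H_1: rank ker ∂_1 − rank ∂_2 = (15 − 5) − 10 = 0, and ∂_2 has invariant factor 2 > 1, so H_1 ≅ Z_2.
  H_2: rank ker ∂_2 − rank ∂_3 = (10 − 10) − 0 = 0, and there is no ∂_3, so H_2 ≅ 0.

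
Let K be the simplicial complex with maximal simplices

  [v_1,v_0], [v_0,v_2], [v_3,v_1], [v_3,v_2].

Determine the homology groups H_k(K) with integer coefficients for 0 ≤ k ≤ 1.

H_0 = Z,  H_1 = Z.

Take the total order v_0 < v_1 < v_2 < v_3 on the vertex set. Then K (dimension 1) consists of the simplices:

  0-simplices (4): [v_0], [v_1], [v_2], [v_3]
  1-simplices (4): [v_0,v_1], [v_0,v_2], [v_1,v_3], [v_2,v_3]

so the chain groups are C_0 ≅ Z^4, C_1 ≅ Z^4.

∂_1: C_1 → C_0 maps an edge to its endpoints' difference, ∂[p,q] = q − p. For instance
  ∂[v_0,v_1] = [v_1] − [v_0].
The resulting 4×4 matrix has rank 3, and its Smith normal form has invariant factors (1,1,1).

Now H_k = ker ∂_k / im ∂_{k+1}, so:

  H_0: rank C_0 − rank ∂_1 = 4 − 3 = 1, and the invariant factors of ∂_1 are all 1, so H_0 = Z.
  H_1: rank ker ∂_1 − rank ∂_2 = (4 − 3) − 0 = 1, and there is no ∂_2, so H_1 = Z.

As a check, the Euler characteristic is 4 − 4 = 0, which agrees with 1 − 1 = 0.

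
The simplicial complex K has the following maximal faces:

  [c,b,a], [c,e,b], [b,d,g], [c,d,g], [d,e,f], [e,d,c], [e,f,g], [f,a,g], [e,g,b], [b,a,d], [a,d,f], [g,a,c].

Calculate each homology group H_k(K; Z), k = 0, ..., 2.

Fix the vertex order a < b < c < d < e < f < g and write every simplex with vertices in increasing order. Then dim K = 2 and the simplices of K are:

  0-simplices (7): a, b, c, d, e, f, g
  1-simplices (18): ab, ac, ad, af, ag, bc, bd, be, bg, cd, ce, cg, de, df, dg, ef, eg, fg
  2-simplices (12): abc, abd, acg, adf, afg, bce, bdg, beg, cde, cdg, def, efg

giving chain groups C_0 ≅ Z^7, C_1 ≅ Z^18, C_2 ≅ Z^12.

The boundary map ∂_1: C_1 → C_0 is given by ∂[p,q] = [q] − [p]. For instance
  ∂cd = d − c.
The 7×18 boundary matrix has rank 6 and Smith normal form diag(1,1,1,1,1,1).

∂_2: C_2 → C_1 sends each 2-simplex [p,q,r] to [q,r] − [p,r] + [p,q]. For instance
  ∂abc = bc − ac + ab,
  ∂bce = ce − be + bc.
The resulting 18×12 matrix has rank 12, and its Smith normal form has invariant factors (1,1,1,1,1,1,1,1,1,1,1,2).

Computing H_k = (kernel of ∂_k) / (image of ∂_{k+1}):

  H_0: rank C_0 − rank ∂_1 = 7 − 6 = 1, and the invariant factors of ∂_1 are all 1, so H_0 ≅ Z.
  H_1: rank ker ∂_1 − rank ∂_2 = (18 − 6) − 12 = 0, and ∂_2 has invariant factor 2 > 1, so H_1 ≅ Z/2Z.
  H_2: rank ker ∂_2 − rank ∂_3 = (12 − 12) − 0 = 0, and there is no ∂_3, so H_2 ≅ 0.

H_0 = Z,  H_1 = Z/2Z,  H_2 = 0.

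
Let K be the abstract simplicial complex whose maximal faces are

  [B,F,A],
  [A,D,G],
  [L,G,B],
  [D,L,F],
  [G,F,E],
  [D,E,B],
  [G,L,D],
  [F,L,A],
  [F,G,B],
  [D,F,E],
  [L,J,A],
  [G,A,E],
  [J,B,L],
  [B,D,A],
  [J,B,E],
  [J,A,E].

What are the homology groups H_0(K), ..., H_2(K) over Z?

H_0 = Z,  H_1 = Z^2,  H_2 = Z.

Order the vertices as A < B < D < E < F < G < J < L. Listing each simplex with vertices in this order, K has dimension 2 with simplices:

  0-simplices (8): A, B, D, E, F, G, J, L
  1-simplices (24): AB, AD, AE, AF, AG, AJ, AL, BD, BE, BF, BG, BJ, BL, DE, DF, DG, DL, EF, EG, EJ, FG, FL, GL, JL
  2-simplices (16): ABD, ABF, ADG, AEG, AEJ, AFL, AJL, BDE, BEJ, BFG, BGL, BJL, DEF, DFL, DGL, EFG

Hence C_0 ≅ Z^8, C_1 ≅ Z^24, C_2 ≅ Z^16.

∂_1: C_1 → C_0 maps an edge to its endpoints' difference, ∂[p,q] = q − p. For instance
  ∂DE = E − D.
As a 8×24 matrix over Z this has rank 7, with invariant factors (1,1,1,1,1,1,1).

The boundary map ∂_2: C_2 → C_1 maps a triangle to the signed sum of its edges. For instance
  ∂BGL = GL − BL + BG,
  ∂ABD = BD − AD + AB.
As a 24×16 matrix over Z this has rank 15, with invariant factors (1,1,1,1,1,1,1,1,1,1,1,1,1,1,1).

Computing H_k = (kernel of ∂_k) / (image of ∂_{k+1}):

  H_0: rank C_0 − rank ∂_1 = 8 − 7 = 1, and the invariant factors of ∂_1 are all 1, so H_0 ≅ Z.
  H_1: rank ker ∂_1 − rank ∂_2 = (24 − 7) − 15 = 2, and the invariant factors of ∂_2 are all 1, so H_1 ≅ Z^2.
  H_2: rank ker ∂_2 − rank ∂_3 = (16 − 15) − 0 = 1, and there is no ∂_3, so H_2 ≅ Z.

As a check, the Euler characteristic is 8 − 24 + 16 = 0, which agrees with 1 − 2 + 1 = 0.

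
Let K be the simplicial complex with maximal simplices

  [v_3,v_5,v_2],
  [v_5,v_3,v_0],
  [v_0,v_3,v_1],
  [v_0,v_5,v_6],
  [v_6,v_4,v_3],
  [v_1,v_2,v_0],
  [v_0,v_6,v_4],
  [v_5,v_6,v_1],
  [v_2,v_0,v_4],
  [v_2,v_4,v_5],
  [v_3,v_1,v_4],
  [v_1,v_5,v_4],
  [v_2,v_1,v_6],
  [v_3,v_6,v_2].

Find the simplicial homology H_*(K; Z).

H_0 ≅ Z,  H_1 ≅ Z^2,  H_2 ≅ Z.

We work with the vertex ordering v_0 < v_1 < v_2 < v_3 < v_4 < v_5 < v_6. The simplices of K, each written with vertices in increasing order, are:

  0-simplices (7): [v_0], [v_1], [v_2], [v_3], [v_4], [v_5], [v_6]
  1-simplices (21): (21 of them)
  2-simplices (14): (14 of them)

so the chain groups are C_0 ≅ Z^7, C_1 ≅ Z^21, C_2 ≅ Z^14.

∂_1: C_1 → C_0 is given by ∂[p,q] = [q] − [p]. For instance
  ∂[v_2,v_4] = [v_4] − [v_2].
The 7×21 boundary matrix has rank 6 and Smith normal form diag(1,1,1,1,1,1).

Boundary ∂_2: C_2 → C_1 maps a triangle to the signed sum of its edges. For instance
  ∂[v_1,v_5,v_6] = [v_5,v_6] − [v_1,v_6] + [v_1,v_5],
  ∂[v_1,v_4,v_5] = [v_4,v_5] − [v_1,v_5] + [v_1,v_4].
As a 21×14 matrix over Z this has rank 13, with invariant factors (1,1,1,1,1,1,1,1,1,1,1,1,1).

From H_k ≅ ker(∂_k) / im(∂_{k+1}) we obtain:

  H_0: rank C_0 − rank ∂_1 = 7 − 6 = 1, and the invariant factors of ∂_1 are all 1, so H_0 ≅ Z.
  H_1: rank ker ∂_1 − rank ∂_2 = (21 − 6) − 13 = 2, and the invariant factors of ∂_2 are all 1, so H_1 ≅ Z^2.
  H_2: rank ker ∂_2 − rank ∂_3 = (14 − 13) − 0 = 1, and there is no ∂_3, so H_2 ≅ Z.

As a check, the Euler characteristic is 7 − 21 + 14 = 0, which agrees with 1 − 2 + 1 = 0.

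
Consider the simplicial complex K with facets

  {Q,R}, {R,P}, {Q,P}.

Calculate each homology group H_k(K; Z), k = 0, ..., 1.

H_0 ≅ Z,  H_1 ≅ Z.

Fix the vertex order P < Q < R and write every simplex with vertices in increasing order. Then dim K = 1 and the simplices of K are:

  0-simplices (3): P, Q, R
  1-simplices (3): PQ, PR, QR

giving chain groups C_0 ≅ Z^3, C_1 ≅ Z^3.

∂_1: C_1 → C_0 sends each edge [p,q] (with p < q) to q − p. For instance
  ∂PR = R − P.
The 3×3 boundary matrix has rank 2 and Smith normal form diag(1,1).

Reading off H_k = ker ∂_k / im ∂_{k+1}:

  H_0: rank C_0 − rank ∂_1 = 3 − 2 = 1, and the invariant factors of ∂_1 are all 1, so H_0 = Z.
  H_1: rank ker ∂_1 − rank ∂_2 = (3 − 2) − 0 = 1, and there is no ∂_2, so H_1 = Z.

As a check, the Euler characteristic is 3 − 3 = 0, which agrees with 1 − 1 = 0.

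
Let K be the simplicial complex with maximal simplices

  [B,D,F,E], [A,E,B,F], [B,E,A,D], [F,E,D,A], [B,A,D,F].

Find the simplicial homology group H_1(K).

H_1 = 0.

We work with the vertex ordering A < B < D < E < F. The simplices of K, each written with vertices in increasing order, are:

  0-simplices (5): A, B, D, E, F
  1-simplices (10): AB, AD, AE, AF, BD, BE, BF, DE, DF, EF
  2-simplices (10): ABD, ABE, ABF, ADE, ADF, AEF, BDE, BDF, BEF, DEF
  3-simplices (5): ABDE, ABDF, ABEF, ADEF, BDEF

Hence C_0 ≅ Z^5, C_1 ≅ Z^10, C_2 ≅ Z^10, C_3 ≅ Z^5.

The boundary map ∂_1: C_1 → C_0 sends each edge [p,q] (with p < q) to q − p.
As a 5×10 matrix over Z this has rank 4, with invariant factors (1,1,1,1).

Boundary ∂_2: C_2 → C_1 acts by ∂[p,q,r] = [q,r] − [p,r] + [p,q]. For instance
  ∂ABF = BF − AF + AB,
  ∂BDE = DE − BE + BD.
The 10×10 boundary matrix has rank 6 and Smith normal form diag(1,1,1,1,1,1).

∂_3: C_3 → C_2 sends each 3-simplex σ to the alternating sum Σ_i (−1)^i (σ with its i-th vertex removed). For instance
  ∂ADEF = DEF − AEF + ADF − ADE,
  ∂ABEF = BEF − AEF + ABF − ABE.
This gives a 10×5 integer matrix of rank 4; reducing to Smith normal form yields diagonal entries (1,1,1,1).

Reading off H_k = ker ∂_k / im ∂_{k+1}:

  H_1: rank ker ∂_1 − rank ∂_2 = (10 − 4) − 6 = 0, and the invariant factors of ∂_2 are all 1, so H_1 ≅ 0.

(K is a triangulation of the 3-sphere S^3.)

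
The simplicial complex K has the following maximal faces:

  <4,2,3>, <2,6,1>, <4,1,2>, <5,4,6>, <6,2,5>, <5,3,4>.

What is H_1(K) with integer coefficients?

Order the vertices as 1 < 2 < 3 < 4 < 5 < 6. Listing each simplex with vertices in this order, K has dimension 2 with simplices:

  0-simplices (6): [1], [2], [3], [4], [5], [6]
  1-simplices (12): [1,2], [1,4], [1,6], [2,3], [2,4], [2,5], [2,6], [3,4], [3,5], [4,5], [4,6], [5,6]
  2-simplices (6): [1,2,4], [1,2,6], [2,3,4], [2,5,6], [3,4,5], [4,5,6]

Hence C_0 ≅ Z^6, C_1 ≅ Z^12, C_2 ≅ Z^6.

Boundary ∂_1: C_1 → C_0 sends each edge [p,q] (with p < q) to q − p. For instance
  ∂[4,6] = [6] − [4].
This gives a 6×12 integer matrix of rank 5; reducing to Smith normal form yields diagonal entries (1,1,1,1,1).

Boundary ∂_2: C_2 → C_1 maps a triangle to the signed sum of its edges. For instance
  ∂[4,5,6] = [5,6] − [4,6] + [4,5],
  ∂[2,5,6] = [5,6] − [2,6] + [2,5].
The 12×6 boundary matrix has rank 6 and Smith normal form diag(1,1,1,1,1,1).

From H_k ≅ ker(∂_k) / im(∂_{k+1}) we obtain:

  H_1: rank ker ∂_1 − rank ∂_2 = (12 − 5) − 6 = 1, and the invariant factors of ∂_2 are all 1, so H_1 = Z.

H_1 = Z.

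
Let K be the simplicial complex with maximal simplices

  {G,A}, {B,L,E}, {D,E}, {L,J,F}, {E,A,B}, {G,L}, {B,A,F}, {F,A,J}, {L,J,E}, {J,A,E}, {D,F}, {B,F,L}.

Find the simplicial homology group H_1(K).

H_1 ≅ Z^2.

We work with the vertex ordering A < B < D < E < F < G < J < L. The simplices of K, each written with vertices in increasing order, are:

  0-simplices (8): A, B, D, E, F, G, J, L
  1-simplices (16): AB, AE, AF, AG, AJ, BE, BF, BL, DE, DF, EJ, EL, FJ, FL, GL, JL
  2-simplices (8): ABE, ABF, AEJ, AFJ, BEL, BFL, EJL, FJL

giving chain groups C_0 ≅ Z^8, C_1 ≅ Z^16, C_2 ≅ Z^8.

The boundary map ∂_1: C_1 → C_0 sends each edge [p,q] (with p < q) to q − p.
The resulting 8×16 matrix has rank 7, and its Smith normal form has invariant factors (1,1,1,1,1,1,1).

∂_2: C_2 → C_1 sends each 2-simplex [p,q,r] to [q,r] − [p,r] + [p,q]. For instance
  ∂BEL = EL − BL + BE,
  ∂AFJ = FJ − AJ + AF.
The resulting 16×8 matrix has rank 7, and its Smith normal form has invariant factors (1,1,1,1,1,1,1).

Computing H_k = (kernel of ∂_k) / (image of ∂_{k+1}):

  H_1: rank ker ∂_1 − rank ∂_2 = (16 − 7) − 7 = 2, and the invariant factors of ∂_2 are all 1, so H_1 = Z^2.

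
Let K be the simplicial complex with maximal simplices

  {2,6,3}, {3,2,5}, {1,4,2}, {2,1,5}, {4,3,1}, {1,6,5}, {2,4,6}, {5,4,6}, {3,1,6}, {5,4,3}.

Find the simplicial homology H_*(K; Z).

H_0 ≅ Z,  H_1 ≅ Z/2Z,  H_2 = 0.

K has 6 vertices, 15 edges, 10 triangles.
rank ∂_0 = 0, rank ∂_1 = 5 ⇒ b_0 = 6 − 0 − 5 = 1; all invariant factors of ∂_1 are 1 so no torsion. So H_0 ≅ Z.
rank ∂_1 = 5, rank ∂_2 = 10 ⇒ b_1 = 15 − 5 − 10 = 0; ∂_2 has invariant factor(s) [2] giving torsion. So H_1 ≅ Z/2Z.
rank ∂_2 = 10, rank ∂_3 = 0 ⇒ b_2 = 10 − 10 − 0 = 0. So H_2 ≅ 0.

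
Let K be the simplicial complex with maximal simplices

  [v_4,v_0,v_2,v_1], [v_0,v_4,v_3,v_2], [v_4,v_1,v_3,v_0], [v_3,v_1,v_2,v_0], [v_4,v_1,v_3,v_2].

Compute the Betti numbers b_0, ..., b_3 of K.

Fix the vertex order v_0 < v_1 < v_2 < v_3 < v_4 and write every simplex with vertices in increasing order. Then dim K = 3 and the simplices of K are:

  0-simplices (5): [v_0], [v_1], [v_2], [v_3], [v_4]
  1-simplices (10): [v_0,v_1], [v_0,v_2], [v_0,v_3], [v_0,v_4], [v_1,v_2], [v_1,v_3], [v_1,v_4], [v_2,v_3], [v_2,v_4], [v_3,v_4]
  2-simplices (10): [v_0,v_1,v_2], [v_0,v_1,v_3], [v_0,v_1,v_4], [v_0,v_2,v_3], [v_0,v_2,v_4], [v_0,v_3,v_4], [v_1,v_2,v_3], [v_1,v_2,v_4], [v_1,v_3,v_4], [v_2,v_3,v_4]
  3-simplices (5): [v_0,v_1,v_2,v_3], [v_0,v_1,v_2,v_4], [v_0,v_1,v_3,v_4], [v_0,v_2,v_3,v_4], [v_1,v_2,v_3,v_4]

so the chain groups are C_0 ≅ Z^5, C_1 ≅ Z^10, C_2 ≅ Z^10, C_3 ≅ Z^5.

∂_1: C_1 → C_0 is given by ∂[p,q] = [q] − [p].
As a 5×10 matrix over Z this has rank 4, with invariant factors (1,1,1,1).

∂_2: C_2 → C_1 maps a triangle to the signed sum of its edges. For instance
  ∂[v_0,v_3,v_4] = [v_3,v_4] − [v_0,v_4] + [v_0,v_3],
  ∂[v_2,v_3,v_4] = [v_3,v_4] − [v_2,v_4] + [v_2,v_3].
As a 10×10 matrix over Z this has rank 6, with invariant factors (1,1,1,1,1,1).

∂_3: C_3 → C_2 sends each 3-simplex σ to the alternating sum Σ_i (−1)^i (σ with its i-th vertex removed). For instance
  ∂[v_0,v_2,v_3,v_4] = [v_2,v_3,v_4] − [v_0,v_3,v_4] + [v_0,v_2,v_4] − [v_0,v_2,v_3],
  ∂[v_0,v_1,v_3,v_4] = [v_1,v_3,v_4] − [v_0,v_3,v_4] + [v_0,v_1,v_4] − [v_0,v_1,v_3].
As a 10×5 matrix over Z this has rank 4, with invariant factors (1,1,1,1).

Reading off H_k = ker ∂_k / im ∂_{k+1}:

  H_0: rank C_0 − rank ∂_1 = 5 − 4 = 1, and the invariant factors of ∂_1 are all 1, so H_0 = Z.
  H_1: rank ker ∂_1 − rank ∂_2 = (10 − 4) − 6 = 0, and the invariant factors of ∂_2 are all 1, so H_1 = 0.
  H_2: rank ker ∂_2 − rank ∂_3 = (10 − 6) − 4 = 0, and the invariant factors of ∂_3 are all 1, so H_2 = 0.
  H_3: rank ker ∂_3 − rank ∂_4 = (5 − 4) − 0 = 1, and there is no ∂_4, so H_3 = Z.

(K is a triangulation of the 3-sphere S^3.)

Hence the Betti numbers are b_0 = 1, b_1 = 0, b_2 = 0, b_3 = 1.

b_0 = 1, b_1 = 0, b_2 = 0, b_3 = 1.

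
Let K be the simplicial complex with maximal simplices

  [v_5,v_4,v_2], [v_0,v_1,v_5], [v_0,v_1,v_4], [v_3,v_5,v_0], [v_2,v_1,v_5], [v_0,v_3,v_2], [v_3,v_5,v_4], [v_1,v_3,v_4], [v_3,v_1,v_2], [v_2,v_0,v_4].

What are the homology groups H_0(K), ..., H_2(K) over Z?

Fix the vertex order v_0 < v_1 < v_2 < v_3 < v_4 < v_5 and write every simplex with vertices in increasing order. Then dim K = 2 and the simplices of K are:

  0-simplices (6): [v_0], [v_1], [v_2], [v_3], [v_4], [v_5]
  1-simplices (15): (15 of them)
  2-simplices (10): [v_0,v_1,v_4], [v_0,v_1,v_5], [v_0,v_2,v_3], [v_0,v_2,v_4], [v_0,v_3,v_5], [v_1,v_2,v_3], [v_1,v_2,v_5], [v_1,v_3,v_4], [v_2,v_4,v_5], [v_3,v_4,v_5]

Hence C_0 ≅ Z^6, C_1 ≅ Z^15, C_2 ≅ Z^10.

The boundary map ∂_1: C_1 → C_0 is given by ∂[p,q] = [q] − [p]. For instance
  ∂[v_1,v_2] = [v_2] − [v_1].
The 6×15 boundary matrix has rank 5 and Smith normal form diag(1,1,1,1,1).

The boundary map ∂_2: C_2 → C_1 sends each 2-simplex [p,q,r] to [q,r] − [p,r] + [p,q]. For instance
  ∂[v_0,v_2,v_4] = [v_2,v_4] − [v_0,v_4] + [v_0,v_2],
  ∂[v_3,v_4,v_5] = [v_4,v_5] − [v_3,v_5] + [v_3,v_4].
The resulting 15×10 matrix has rank 10, and its Smith normal form has invariant factors (1,1,1,1,1,1,1,1,1,2).

Reading off H_k = ker ∂_k / im ∂_{k+1}:

  H_0: rank C_0 − rank ∂_1 = 6 − 5 = 1, and the invariant factors of ∂_1 are all 1, so H_0 ≅ Z.
  H_1: rank ker ∂_1 − rank ∂_2 = (15 − 5) − 10 = 0, and ∂_2 has invariant factor 2 > 1, so H_1 ≅ Z/2.
  H_2: rank ker ∂_2 − rank ∂_3 = (10 − 10) − 0 = 0, and there is no ∂_3, so H_2 ≅ 0.

(K is a triangulation of the real projective plane RP^2.)

H_0 ≅ Z,  H_1 ≅ Z/2,  H_2 = 0.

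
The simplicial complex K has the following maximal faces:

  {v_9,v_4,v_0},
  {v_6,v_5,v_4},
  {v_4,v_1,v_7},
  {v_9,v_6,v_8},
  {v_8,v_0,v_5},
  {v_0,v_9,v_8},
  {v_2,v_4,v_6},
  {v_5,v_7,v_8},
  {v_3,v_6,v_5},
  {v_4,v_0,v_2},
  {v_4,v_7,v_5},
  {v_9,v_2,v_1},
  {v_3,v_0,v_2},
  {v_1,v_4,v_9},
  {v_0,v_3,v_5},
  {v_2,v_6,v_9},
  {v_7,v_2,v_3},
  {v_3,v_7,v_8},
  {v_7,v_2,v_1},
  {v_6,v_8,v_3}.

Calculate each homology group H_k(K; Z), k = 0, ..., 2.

H_0 ≅ Z,  H_1 ≅ Z ⊕ Z_2,  H_2 = 0.

K has 10 vertices, 30 edges, 20 triangles.
rank ∂_0 = 0, rank ∂_1 = 9 ⇒ b_0 = 10 − 0 − 9 = 1; all invariant factors of ∂_1 are 1 so no torsion. So H_0 = Z.
rank ∂_1 = 9, rank ∂_2 = 20 ⇒ b_1 = 30 − 9 − 20 = 1; ∂_2 has invariant factor(s) [2] giving torsion. So H_1 = Z ⊕ Z_2.
rank ∂_2 = 20, rank ∂_3 = 0 ⇒ b_2 = 20 − 20 − 0 = 0. So H_2 = 0.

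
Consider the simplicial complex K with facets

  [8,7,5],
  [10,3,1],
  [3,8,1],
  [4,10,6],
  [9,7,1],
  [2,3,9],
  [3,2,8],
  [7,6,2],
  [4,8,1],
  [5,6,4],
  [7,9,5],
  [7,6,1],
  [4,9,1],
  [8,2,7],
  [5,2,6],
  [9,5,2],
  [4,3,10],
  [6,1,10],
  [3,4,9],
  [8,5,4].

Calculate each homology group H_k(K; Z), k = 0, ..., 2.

Order the vertices as 1 < 2 < 3 < 4 < 5 < 6 < 7 < 8 < 9 < 10. Listing each simplex with vertices in this order, K has dimension 2 with simplices:

  0-simplices (10): [1], [2], [3], [4], [5], [6], [7], [8], [9], [10]
  1-simplices (30): (30 of them)
  2-simplices (20): (20 of them)

Hence C_0 ≅ Z^10, C_1 ≅ Z^30, C_2 ≅ Z^20.

Boundary ∂_1: C_1 → C_0 is given by ∂[p,q] = [q] − [p].
The resulting 10×30 matrix has rank 9, and its Smith normal form has invariant factors (1,1,1,1,1,1,1,1,1).

∂_2: C_2 → C_1 maps a triangle to the signed sum of its edges. For instance
  ∂[1,7,9] = [7,9] − [1,9] + [1,7],
  ∂[1,3,8] = [3,8] − [1,8] + [1,3].
The resulting 30×20 matrix has rank 20, and its Smith normal form has invariant factors (1,1,1,1,1,1,1,1,1,1,1,1,1,1,1,1,1,1,1,2).

Computing H_k = (kernel of ∂_k) / (image of ∂_{k+1}):

  H_0: rank C_0 − rank ∂_1 = 10 − 9 = 1, and the invariant factors of ∂_1 are all 1, so H_0 = Z.
  H_1: rank ker ∂_1 − rank ∂_2 = (30 − 9) − 20 = 1, and ∂_2 has invariant factor 2 > 1, so H_1 = Z ⊕ Z/2Z.
  H_2: rank ker ∂_2 − rank ∂_3 = (20 − 20) − 0 = 0, and there is no ∂_3, so H_2 = 0.

As a check, the Euler characteristic is 10 − 30 + 20 = 0, which agrees with 1 − 1 + 0 = 0.
(K is a triangulation of the Klein bottle.)

H_0 ≅ Z,  H_1 ≅ Z ⊕ Z/2Z,  H_2 = 0.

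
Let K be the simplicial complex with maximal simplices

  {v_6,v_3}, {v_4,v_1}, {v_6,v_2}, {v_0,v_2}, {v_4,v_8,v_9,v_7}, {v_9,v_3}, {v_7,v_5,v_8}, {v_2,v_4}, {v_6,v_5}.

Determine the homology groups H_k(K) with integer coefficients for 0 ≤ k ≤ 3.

Order the vertices as v_0 < v_1 < v_2 < v_3 < v_4 < v_5 < v_6 < v_7 < v_8 < v_9. Listing each simplex with vertices in this order, K has dimension 3 with simplices:

  0-simplices (10): [v_0], [v_1], [v_2], [v_3], [v_4], [v_5], [v_6], [v_7], [v_8], [v_9]
  1-simplices (15): (15 of them)
  2-simplices (5): [v_4,v_7,v_8], [v_4,v_7,v_9], [v_4,v_8,v_9], [v_5,v_7,v_8], [v_7,v_8,v_9]
  3-simplices (1): [v_4,v_7,v_8,v_9]

Hence C_0 ≅ Z^10, C_1 ≅ Z^15, C_2 ≅ Z^5, C_3 ≅ Z^1.

The boundary map ∂_1: C_1 → C_0 sends each edge [p,q] (with p < q) to q − p. For instance
  ∂[v_7,v_8] = [v_8] − [v_7].
The 10×15 boundary matrix has rank 9 and Smith normal form diag(1,1,1,1,1,1,1,1,1).

The boundary map ∂_2: C_2 → C_1 sends each 2-simplex [p,q,r] to [q,r] − [p,r] + [p,q]. For instance
  ∂[v_7,v_8,v_9] = [v_8,v_9] − [v_7,v_9] + [v_7,v_8],
  ∂[v_4,v_7,v_8] = [v_7,v_8] − [v_4,v_8] + [v_4,v_7].
The resulting 15×5 matrix has rank 4, and its Smith normal form has invariant factors (1,1,1,1).

∂_3: C_3 → C_2 sends each 3-simplex σ to the alternating sum Σ_i (−1)^i (σ with its i-th vertex removed). For instance
  ∂[v_4,v_7,v_8,v_9] = [v_7,v_8,v_9] − [v_4,v_8,v_9] + [v_4,v_7,v_9] − [v_4,v_7,v_8].
The 5×1 boundary matrix has rank 1 and Smith normal form diag(1).

Reading off H_k = ker ∂_k / im ∂_{k+1}:

  H_0: rank C_0 − rank ∂_1 = 10 − 9 = 1, and the invariant factors of ∂_1 are all 1, so H_0 ≅ Z.
  H_1: rank ker ∂_1 − rank ∂_2 = (15 − 9) − 4 = 2, and the invariant factors of ∂_2 are all 1, so H_1 ≅ Z^2.
  H_2: rank ker ∂_2 − rank ∂_3 = (5 − 4) − 1 = 0, and the invariant factors of ∂_3 are all 1, so H_2 ≅ 0.
  H_3: rank ker ∂_3 − rank ∂_4 = (1 − 1) − 0 = 0, and there is no ∂_4, so H_3 ≅ 0.

H_0 = Z,  H_1 = Z^2,  H_2 = 0,  H_3 = 0.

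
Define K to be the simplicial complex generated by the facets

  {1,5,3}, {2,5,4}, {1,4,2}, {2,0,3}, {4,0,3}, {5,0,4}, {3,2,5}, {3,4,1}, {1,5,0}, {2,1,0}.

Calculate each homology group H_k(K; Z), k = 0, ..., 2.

We work with the vertex ordering 0 < 1 < 2 < 3 < 4 < 5. The simplices of K, each written with vertices in increasing order, are:

  0-simplices (6): [0], [1], [2], [3], [4], [5]
  1-simplices (15): [0,1], [0,2], [0,3], [0,4], [0,5], [1,2], [1,3], [1,4], [1,5], [2,3], [2,4], [2,5], [3,4], [3,5], [4,5]
  2-simplices (10): [0,1,2], [0,1,5], [0,2,3], [0,3,4], [0,4,5], [1,2,4], [1,3,4], [1,3,5], [2,3,5], [2,4,5]

giving chain groups C_0 ≅ Z^6, C_1 ≅ Z^15, C_2 ≅ Z^10.

∂_1: C_1 → C_0 maps an edge to its endpoints' difference, ∂[p,q] = q − p.
This gives a 6×15 integer matrix of rank 5; reducing to Smith normal form yields diagonal entries (1,1,1,1,1).

The boundary map ∂_2: C_2 → C_1 sends each 2-simplex [p,q,r] to [q,r] − [p,r] + [p,q]. For instance
  ∂[0,1,2] = [1,2] − [0,2] + [0,1],
  ∂[0,2,3] = [2,3] − [0,3] + [0,2].
This gives a 15×10 integer matrix of rank 10; reducing to Smith normal form yields diagonal entries (1,1,1,1,1,1,1,1,1,2).

Computing H_k = (kernel of ∂_k) / (image of ∂_{k+1}):

  H_0: rank C_0 − rank ∂_1 = 6 − 5 = 1, and the invariant factors of ∂_1 are all 1, so H_0 ≅ Z.
  H_1: rank ker ∂_1 − rank ∂_2 = (15 − 5) − 10 = 0, and ∂_2 has invariant factor 2 > 1, so H_1 ≅ Z_2.
  H_2: rank ker ∂_2 − rank ∂_3 = (10 − 10) − 0 = 0, and there is no ∂_3, so H_2 ≅ 0.

(K is a triangulation of the real projective plane RP^2.)

H_0 ≅ Z,  H_1 ≅ Z_2,  H_2 = 0.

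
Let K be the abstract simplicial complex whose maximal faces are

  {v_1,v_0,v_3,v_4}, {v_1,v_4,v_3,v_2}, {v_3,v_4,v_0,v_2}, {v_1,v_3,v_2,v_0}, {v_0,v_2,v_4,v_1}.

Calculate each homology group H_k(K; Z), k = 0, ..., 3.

H_0 = Z,  H_1 = 0,  H_2 = 0,  H_3 = Z.

K has 5 vertices, 10 edges, 10 triangles, 5 3-simplices.
rank ∂_0 = 0, rank ∂_1 = 4 ⇒ b_0 = 5 − 0 − 4 = 1; all invariant factors of ∂_1 are 1 so no torsion. So H_0 ≅ Z.
rank ∂_1 = 4, rank ∂_2 = 6 ⇒ b_1 = 10 − 4 − 6 = 0; all invariant factors of ∂_2 are 1 so no torsion. So H_1 ≅ 0.
rank ∂_2 = 6, rank ∂_3 = 4 ⇒ b_2 = 10 − 6 − 4 = 0; all invariant factors of ∂_3 are 1 so no torsion. So H_2 ≅ 0.
rank ∂_3 = 4, rank ∂_4 = 0 ⇒ b_3 = 5 − 4 − 0 = 1. So H_3 ≅ Z.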